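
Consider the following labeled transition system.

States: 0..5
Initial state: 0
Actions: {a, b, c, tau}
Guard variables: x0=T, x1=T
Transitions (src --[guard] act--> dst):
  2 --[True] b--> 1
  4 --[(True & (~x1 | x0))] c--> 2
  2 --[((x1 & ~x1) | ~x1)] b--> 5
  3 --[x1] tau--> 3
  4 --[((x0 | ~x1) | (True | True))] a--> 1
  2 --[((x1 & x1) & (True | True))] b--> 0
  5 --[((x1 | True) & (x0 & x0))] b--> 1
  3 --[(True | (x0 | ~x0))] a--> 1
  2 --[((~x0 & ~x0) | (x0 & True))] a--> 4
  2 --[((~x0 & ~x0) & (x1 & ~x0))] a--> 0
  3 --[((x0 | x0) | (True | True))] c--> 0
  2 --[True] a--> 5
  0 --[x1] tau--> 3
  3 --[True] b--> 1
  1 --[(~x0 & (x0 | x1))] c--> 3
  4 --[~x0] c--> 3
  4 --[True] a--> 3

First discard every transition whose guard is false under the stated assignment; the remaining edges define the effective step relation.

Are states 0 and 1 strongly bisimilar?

Refine partition for ~:
  P[0] = {{0,1,2,3,4,5}}
  P[1] = {{0},{1},{2},{3},{4},{5}}
stable after 2 split(s): 6 block(s)
class of 0: {0}; class of 1: {1}

Answer: NOT BISIMILAR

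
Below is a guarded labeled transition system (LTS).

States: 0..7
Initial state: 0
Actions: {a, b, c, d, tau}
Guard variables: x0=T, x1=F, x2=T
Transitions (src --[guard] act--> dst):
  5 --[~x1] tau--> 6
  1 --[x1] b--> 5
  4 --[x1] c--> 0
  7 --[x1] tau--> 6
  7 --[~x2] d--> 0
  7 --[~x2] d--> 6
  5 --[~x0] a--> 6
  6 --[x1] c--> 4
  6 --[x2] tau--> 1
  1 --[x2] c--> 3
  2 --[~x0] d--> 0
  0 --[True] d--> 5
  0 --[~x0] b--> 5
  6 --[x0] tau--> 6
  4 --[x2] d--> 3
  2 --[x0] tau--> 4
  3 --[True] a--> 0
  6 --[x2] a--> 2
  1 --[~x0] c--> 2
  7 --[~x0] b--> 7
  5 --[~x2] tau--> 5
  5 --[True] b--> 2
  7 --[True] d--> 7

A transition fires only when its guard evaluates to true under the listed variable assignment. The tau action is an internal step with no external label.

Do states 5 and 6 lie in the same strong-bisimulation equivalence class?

Compute ~ classes (split until stable):
  P[0] = {{0,1,2,3,4,5,6,7}}
  P[1] = {{0,4,7},{1},{2},{3},{5},{6}}
  P[2] = {{0},{1},{2},{3},{4},{5},{6},{7}}
stable after 3 split(s): 8 block(s)
[5]={5}  [6]={6}

Answer: NOT BISIMILAR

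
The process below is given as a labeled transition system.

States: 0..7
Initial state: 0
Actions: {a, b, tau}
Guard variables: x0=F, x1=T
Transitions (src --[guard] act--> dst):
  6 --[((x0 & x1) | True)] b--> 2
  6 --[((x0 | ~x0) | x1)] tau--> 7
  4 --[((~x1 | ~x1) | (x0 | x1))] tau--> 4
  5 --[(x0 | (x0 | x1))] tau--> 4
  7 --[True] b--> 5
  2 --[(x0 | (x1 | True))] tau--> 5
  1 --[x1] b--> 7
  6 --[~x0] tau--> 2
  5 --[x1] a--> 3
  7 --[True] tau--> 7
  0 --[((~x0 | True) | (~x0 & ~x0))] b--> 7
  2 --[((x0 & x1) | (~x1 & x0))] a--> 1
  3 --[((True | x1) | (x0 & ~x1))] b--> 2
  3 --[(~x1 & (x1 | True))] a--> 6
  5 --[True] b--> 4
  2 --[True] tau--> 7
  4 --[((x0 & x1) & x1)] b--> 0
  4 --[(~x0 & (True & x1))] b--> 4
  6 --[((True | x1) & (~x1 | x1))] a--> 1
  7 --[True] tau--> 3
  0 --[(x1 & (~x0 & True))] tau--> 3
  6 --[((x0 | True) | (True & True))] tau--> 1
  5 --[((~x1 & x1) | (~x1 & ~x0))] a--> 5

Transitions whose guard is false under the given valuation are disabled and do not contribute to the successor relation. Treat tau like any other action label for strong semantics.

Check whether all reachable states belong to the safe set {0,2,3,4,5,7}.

Safe = {0,2,3,4,5,7}
Reach set: {0,2,3,4,5,7}
  0: safe
  2: safe
  3: safe
  4: safe
  5: safe
  7: safe

Answer: INVARIANT HOLDS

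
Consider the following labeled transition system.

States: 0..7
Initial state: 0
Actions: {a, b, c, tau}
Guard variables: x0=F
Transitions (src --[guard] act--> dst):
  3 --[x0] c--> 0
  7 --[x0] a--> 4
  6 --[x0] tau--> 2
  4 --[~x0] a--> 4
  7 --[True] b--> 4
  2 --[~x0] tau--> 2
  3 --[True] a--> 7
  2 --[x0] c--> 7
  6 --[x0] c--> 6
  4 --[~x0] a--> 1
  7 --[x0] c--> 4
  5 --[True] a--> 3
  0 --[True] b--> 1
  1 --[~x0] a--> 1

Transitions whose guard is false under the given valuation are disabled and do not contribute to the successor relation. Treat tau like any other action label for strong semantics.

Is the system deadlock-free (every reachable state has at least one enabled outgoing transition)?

Answer: DEADLOCK-FREE

Working:
Reach set: {0,1}
  0: b→1  [deg 1]
  1: a→1  [deg 1]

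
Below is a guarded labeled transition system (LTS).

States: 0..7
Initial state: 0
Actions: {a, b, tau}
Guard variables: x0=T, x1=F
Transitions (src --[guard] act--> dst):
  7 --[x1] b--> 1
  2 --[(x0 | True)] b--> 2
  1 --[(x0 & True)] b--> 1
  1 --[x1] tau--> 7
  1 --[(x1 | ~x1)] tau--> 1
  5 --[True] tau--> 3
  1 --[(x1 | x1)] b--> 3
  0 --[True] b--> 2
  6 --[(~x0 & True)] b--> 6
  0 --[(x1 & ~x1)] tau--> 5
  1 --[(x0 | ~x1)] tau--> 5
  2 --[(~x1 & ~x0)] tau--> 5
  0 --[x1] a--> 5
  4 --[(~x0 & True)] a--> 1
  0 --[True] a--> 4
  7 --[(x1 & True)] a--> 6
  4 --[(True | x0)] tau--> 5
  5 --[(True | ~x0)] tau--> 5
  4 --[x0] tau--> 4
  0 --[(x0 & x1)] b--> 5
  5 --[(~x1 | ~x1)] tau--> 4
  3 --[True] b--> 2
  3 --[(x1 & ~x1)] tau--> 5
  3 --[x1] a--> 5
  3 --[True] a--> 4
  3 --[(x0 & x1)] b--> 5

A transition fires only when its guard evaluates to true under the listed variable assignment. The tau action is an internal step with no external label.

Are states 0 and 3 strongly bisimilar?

Bisimulation quotient by refinement:
  P[0] = {{0,1,2,3,4,5,6,7}}
  P[1] = {{0,3},{1},{2},{4,5},{6,7}}
  P[2] = {{0,3},{1},{2},{4},{5},{6,7}}
Fixed point at round 3; 6 class(es).
class of 0: {0,3}; class of 3: {0,3}

Answer: BISIMILAR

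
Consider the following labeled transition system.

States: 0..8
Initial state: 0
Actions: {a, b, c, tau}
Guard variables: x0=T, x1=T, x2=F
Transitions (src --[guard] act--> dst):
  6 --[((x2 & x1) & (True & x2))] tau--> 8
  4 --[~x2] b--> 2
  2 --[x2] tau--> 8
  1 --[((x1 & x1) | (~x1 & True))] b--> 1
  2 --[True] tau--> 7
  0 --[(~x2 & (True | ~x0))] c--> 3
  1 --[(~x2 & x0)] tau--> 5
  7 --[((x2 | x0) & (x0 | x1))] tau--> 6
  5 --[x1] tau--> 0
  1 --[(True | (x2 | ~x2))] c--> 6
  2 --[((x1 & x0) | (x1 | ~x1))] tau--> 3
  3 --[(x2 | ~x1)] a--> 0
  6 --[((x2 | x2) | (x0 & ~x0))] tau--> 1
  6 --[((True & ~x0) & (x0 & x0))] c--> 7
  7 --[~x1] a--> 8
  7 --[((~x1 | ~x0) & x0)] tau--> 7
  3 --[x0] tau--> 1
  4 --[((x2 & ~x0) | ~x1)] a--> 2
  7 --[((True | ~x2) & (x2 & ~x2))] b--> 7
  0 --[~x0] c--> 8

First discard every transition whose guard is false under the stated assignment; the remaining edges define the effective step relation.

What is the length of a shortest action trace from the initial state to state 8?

Layered search for 8:
  Layer 0: {0}
  Layer 1: {3}
  Layer 2: {1}
  Layer 3: {5,6}
8 never appears.

Answer: UNREACHABLE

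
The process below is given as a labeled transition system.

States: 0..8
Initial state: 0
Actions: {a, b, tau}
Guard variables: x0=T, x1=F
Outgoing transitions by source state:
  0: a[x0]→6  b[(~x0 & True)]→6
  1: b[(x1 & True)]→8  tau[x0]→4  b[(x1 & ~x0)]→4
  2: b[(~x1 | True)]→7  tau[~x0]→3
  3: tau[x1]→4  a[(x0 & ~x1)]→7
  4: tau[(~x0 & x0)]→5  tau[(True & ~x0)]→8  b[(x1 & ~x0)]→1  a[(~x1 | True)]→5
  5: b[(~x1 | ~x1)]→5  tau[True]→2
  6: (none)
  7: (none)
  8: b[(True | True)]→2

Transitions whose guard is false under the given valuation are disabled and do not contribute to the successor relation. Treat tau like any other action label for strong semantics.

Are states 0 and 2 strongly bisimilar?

Answer: NOT BISIMILAR

Trace:
Refine partition for ~:
  π0 = {{0,1,2,3,4,5,6,7,8}}
  π1 = {{0,3,4},{1},{2,8},{5},{6,7}}
  π2 = {{0,3},{1},{2},{4},{5},{6,7},{8}}
stable after 3 split(s): 7 block(s)
[0]={0,3}  [2]={2}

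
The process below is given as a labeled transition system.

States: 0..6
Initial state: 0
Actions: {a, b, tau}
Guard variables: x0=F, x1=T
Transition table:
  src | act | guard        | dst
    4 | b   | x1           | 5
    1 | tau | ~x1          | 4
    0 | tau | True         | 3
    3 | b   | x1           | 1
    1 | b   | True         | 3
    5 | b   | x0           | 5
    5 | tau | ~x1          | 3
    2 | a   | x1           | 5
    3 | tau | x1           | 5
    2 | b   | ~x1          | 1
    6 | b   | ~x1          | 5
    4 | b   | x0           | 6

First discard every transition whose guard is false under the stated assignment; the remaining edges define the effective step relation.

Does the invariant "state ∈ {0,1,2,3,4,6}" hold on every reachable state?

Answer: INVARIANT VIOLATED at state 5

Trace:
Inv-set: {0,1,2,3,4,6}
R = {0,1,3,5}
  0: safe
  1: safe
  3: safe
  5: VIOLATES
counterexample path to 5: tau·tau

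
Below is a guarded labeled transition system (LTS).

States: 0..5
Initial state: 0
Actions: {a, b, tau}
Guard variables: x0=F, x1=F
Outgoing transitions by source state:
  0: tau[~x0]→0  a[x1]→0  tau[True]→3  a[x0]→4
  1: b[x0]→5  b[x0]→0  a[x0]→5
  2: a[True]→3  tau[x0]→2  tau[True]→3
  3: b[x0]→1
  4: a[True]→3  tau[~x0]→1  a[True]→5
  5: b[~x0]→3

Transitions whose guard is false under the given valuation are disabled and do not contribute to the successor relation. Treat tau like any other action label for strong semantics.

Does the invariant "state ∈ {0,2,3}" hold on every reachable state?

Allowed set {0,2,3}
R = {0,3}
  0: ✓
  3: ✓

Answer: INVARIANT HOLDS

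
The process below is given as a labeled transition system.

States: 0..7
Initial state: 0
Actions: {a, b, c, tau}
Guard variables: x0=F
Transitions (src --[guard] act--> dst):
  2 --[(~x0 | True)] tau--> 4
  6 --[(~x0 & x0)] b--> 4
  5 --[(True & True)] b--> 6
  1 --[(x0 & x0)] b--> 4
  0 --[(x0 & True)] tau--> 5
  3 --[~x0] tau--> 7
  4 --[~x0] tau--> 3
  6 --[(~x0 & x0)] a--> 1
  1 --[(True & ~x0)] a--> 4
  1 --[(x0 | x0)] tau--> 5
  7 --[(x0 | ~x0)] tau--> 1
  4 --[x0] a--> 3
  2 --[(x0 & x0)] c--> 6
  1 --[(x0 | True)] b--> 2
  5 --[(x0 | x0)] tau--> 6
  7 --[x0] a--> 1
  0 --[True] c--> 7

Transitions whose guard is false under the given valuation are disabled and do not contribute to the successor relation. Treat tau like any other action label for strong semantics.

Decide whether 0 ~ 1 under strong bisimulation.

Refine partition for ~:
  round 0: {{0,1,2,3,4,5,6,7}}
  round 1: {{0},{1},{2,3,4,7},{5},{6}}
  round 2: {{0},{1},{2,3,4},{5},{6},{7}}
  round 3: {{0},{1},{2,4},{3},{5},{6},{7}}
  round 4: {{0},{1},{2},{3},{4},{5},{6},{7}}
stable after 5 split(s): 8 block(s)
class of 0: {0}; class of 1: {1}

Answer: NOT BISIMILAR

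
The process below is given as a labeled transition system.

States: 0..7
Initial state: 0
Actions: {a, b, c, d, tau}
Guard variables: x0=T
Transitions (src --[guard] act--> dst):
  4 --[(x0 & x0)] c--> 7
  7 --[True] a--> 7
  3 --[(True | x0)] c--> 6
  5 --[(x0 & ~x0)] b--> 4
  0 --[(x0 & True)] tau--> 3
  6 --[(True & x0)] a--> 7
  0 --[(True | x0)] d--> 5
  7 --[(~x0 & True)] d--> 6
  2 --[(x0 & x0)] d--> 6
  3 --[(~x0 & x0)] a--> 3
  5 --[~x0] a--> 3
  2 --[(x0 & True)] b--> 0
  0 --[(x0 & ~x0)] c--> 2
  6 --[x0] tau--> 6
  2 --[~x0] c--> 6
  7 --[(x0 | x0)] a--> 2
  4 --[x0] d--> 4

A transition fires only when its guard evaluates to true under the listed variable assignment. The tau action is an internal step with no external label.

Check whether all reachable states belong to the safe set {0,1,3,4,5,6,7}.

Allowed set {0,1,3,4,5,6,7}
Reach set: {0,2,3,5,6,7}
  0: ✓
  2: VIOLATES
  3: ✓
  5: ✓
  6: ✓
  7: ✓
witness against invariant: tau·c·a·a → 2

Answer: INVARIANT VIOLATED at state 2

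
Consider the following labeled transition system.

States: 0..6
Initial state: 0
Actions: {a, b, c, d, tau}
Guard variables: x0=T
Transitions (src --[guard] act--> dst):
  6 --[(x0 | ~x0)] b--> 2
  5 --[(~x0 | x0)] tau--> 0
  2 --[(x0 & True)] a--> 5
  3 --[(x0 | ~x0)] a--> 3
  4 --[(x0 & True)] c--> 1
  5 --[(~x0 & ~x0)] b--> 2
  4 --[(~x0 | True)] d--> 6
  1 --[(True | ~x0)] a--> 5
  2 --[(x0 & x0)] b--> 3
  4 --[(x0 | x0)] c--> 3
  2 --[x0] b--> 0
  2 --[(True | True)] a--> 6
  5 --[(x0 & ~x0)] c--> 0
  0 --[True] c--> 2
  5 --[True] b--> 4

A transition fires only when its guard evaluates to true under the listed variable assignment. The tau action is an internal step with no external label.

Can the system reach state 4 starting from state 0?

13 transition(s) survive guard evaluation.
depth 0: {0}
depth 1: {2}  cumulative {0,2}
depth 2: {3,5,6}  cumulative {0,2,3,5,6}
depth 3: {4}  cumulative {0,2,3,4,5,6}
depth 4: {1}  cumulative {0,1,2,3,4,5,6}
R = {0,1,2,3,4,5,6}
trace reaching 4: c·a·b

Answer: REACHABLE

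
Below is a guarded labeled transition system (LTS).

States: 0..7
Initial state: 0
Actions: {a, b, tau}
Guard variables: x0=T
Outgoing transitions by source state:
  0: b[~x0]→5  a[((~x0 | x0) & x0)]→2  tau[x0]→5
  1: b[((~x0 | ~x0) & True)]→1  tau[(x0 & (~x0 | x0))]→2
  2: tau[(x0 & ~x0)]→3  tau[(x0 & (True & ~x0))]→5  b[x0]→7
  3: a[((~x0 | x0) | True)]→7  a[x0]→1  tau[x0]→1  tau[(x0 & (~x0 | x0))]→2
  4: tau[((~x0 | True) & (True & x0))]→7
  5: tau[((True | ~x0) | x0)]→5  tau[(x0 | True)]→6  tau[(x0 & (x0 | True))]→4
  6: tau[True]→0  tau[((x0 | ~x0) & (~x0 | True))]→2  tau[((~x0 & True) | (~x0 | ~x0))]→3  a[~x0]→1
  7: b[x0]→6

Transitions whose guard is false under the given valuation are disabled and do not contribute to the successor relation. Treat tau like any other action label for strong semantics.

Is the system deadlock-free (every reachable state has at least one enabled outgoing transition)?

Reach set: {0,2,4,5,6,7}
  0: a→2  tau→5  [2 out]
  2: b→7  [1 out]
  4: tau→7  [1 out]
  5: tau→4  tau→5  tau→6  [3 out]
  6: tau→0  tau→2  [2 out]
  7: b→6  [1 out]

Answer: DEADLOCK-FREE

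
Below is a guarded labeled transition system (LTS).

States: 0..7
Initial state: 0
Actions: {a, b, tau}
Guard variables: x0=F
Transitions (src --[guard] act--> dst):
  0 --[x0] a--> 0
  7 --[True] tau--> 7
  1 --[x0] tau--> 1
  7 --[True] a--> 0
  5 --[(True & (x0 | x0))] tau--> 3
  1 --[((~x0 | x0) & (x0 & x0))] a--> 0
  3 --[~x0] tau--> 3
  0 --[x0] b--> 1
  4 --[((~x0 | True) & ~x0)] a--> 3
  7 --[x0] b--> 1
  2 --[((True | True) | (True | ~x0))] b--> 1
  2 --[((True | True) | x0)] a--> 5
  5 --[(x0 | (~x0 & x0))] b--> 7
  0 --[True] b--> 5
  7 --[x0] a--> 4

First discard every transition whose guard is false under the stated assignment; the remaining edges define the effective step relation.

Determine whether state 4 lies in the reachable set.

Answer: UNREACHABLE

Analysis:
Guard filter leaves 7 enabled edge(s).
depth 0: {0}
depth 1: {5}  total {0,5}
Reachable = {0,5}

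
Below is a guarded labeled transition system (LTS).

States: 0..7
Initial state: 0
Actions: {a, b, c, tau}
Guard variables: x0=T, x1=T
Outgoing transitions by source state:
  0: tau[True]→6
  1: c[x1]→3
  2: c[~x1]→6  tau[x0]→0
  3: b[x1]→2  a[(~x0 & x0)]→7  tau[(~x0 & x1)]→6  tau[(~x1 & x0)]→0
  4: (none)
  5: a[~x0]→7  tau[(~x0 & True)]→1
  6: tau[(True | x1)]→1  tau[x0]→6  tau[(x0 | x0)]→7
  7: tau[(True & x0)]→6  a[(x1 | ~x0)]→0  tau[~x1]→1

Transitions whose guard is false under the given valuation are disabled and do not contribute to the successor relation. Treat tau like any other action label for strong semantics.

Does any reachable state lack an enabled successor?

Answer: DEADLOCK-FREE

Analysis:
Reachable = {0,1,2,3,6,7}
  0: tau→6  [deg 1]
  1: c→3  [deg 1]
  2: tau→0  [deg 1]
  3: b→2  [deg 1]
  6: tau→1  tau→6  tau→7  [deg 3]
  7: a→0  tau→6  [deg 2]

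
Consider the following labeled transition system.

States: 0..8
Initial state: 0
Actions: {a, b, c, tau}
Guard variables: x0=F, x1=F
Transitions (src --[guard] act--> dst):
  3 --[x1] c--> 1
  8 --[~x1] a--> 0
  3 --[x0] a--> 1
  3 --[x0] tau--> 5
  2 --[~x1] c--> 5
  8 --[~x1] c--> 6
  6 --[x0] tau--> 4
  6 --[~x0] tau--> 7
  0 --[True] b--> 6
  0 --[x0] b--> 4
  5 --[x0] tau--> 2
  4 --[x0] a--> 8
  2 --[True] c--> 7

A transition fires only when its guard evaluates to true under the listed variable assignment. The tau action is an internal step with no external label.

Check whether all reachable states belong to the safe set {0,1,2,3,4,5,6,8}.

Answer: INVARIANT VIOLATED at state 7

Trace:
Allowed set {0,1,2,3,4,5,6,8}
R = {0,6,7}
  0: ✓
  6: ✓
  7: ✗ unsafe
counterexample path to 7: b·tau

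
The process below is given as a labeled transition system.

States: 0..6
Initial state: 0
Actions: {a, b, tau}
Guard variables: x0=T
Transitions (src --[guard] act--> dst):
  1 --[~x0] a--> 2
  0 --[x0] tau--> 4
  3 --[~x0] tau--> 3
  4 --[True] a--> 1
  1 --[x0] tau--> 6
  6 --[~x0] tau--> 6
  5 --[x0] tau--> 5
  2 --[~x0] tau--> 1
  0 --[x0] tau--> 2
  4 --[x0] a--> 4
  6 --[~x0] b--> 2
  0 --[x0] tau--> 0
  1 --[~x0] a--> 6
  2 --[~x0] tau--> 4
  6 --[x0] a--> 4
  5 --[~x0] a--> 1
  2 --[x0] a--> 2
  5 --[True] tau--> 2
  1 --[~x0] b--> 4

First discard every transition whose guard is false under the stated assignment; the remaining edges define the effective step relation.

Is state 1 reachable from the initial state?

Guard filter leaves 10 enabled edge(s).
Layer 0: {0}
Layer 1: {2,4}  cumulative {0,2,4}
Layer 2: {1}  cumulative {0,1,2,4}
Layer 3: {6}  cumulative {0,1,2,4,6}
Reach set: {0,1,2,4,6}
witness 1: tau·a

Answer: REACHABLE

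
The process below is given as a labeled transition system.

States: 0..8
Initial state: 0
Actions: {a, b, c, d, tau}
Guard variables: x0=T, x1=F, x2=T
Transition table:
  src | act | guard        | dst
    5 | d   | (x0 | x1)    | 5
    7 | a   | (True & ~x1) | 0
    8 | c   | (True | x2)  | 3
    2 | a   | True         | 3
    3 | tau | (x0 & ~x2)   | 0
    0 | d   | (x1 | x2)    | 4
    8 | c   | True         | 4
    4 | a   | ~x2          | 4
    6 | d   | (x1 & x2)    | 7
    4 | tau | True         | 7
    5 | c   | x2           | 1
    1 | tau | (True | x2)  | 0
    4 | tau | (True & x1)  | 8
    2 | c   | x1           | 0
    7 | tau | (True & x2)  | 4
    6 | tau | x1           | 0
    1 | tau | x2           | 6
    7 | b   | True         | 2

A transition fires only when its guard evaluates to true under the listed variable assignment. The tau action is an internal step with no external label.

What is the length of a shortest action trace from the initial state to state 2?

Answer: 3

Trace:
Layered search for 2:
  L0 = {0}
  L1 = {4}
  L2 = {7}
  L3 = {2}
2 enters at depth 3; path d·tau·b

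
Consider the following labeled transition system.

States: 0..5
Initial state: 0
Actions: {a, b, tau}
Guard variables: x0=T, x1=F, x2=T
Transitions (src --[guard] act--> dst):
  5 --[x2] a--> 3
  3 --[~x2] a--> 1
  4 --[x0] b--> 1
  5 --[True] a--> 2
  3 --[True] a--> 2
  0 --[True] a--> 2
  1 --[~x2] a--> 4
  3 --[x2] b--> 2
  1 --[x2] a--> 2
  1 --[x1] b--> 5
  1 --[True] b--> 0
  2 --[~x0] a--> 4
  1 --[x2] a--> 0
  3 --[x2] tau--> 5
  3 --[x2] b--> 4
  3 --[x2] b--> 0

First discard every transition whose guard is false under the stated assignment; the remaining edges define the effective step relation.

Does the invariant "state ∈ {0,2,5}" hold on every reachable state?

Inv-set: {0,2,5}
Reach set: {0,2}
  0: ok
  2: ok

Answer: INVARIANT HOLDS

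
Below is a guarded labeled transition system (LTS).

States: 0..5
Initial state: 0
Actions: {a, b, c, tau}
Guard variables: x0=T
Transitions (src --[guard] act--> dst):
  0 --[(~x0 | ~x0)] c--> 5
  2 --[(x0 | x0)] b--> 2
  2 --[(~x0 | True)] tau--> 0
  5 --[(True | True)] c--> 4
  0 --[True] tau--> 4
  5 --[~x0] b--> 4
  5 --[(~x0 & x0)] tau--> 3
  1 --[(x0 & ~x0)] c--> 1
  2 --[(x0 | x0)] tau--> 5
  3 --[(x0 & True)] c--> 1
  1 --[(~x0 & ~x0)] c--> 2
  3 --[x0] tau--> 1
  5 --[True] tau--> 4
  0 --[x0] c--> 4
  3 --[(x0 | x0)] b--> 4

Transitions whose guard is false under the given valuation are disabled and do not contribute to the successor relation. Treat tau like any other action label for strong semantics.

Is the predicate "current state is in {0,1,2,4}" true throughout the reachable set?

Answer: INVARIANT HOLDS

Working:
Inv-set: {0,1,2,4}
Reachable = {0,4}
  0: ok
  4: ok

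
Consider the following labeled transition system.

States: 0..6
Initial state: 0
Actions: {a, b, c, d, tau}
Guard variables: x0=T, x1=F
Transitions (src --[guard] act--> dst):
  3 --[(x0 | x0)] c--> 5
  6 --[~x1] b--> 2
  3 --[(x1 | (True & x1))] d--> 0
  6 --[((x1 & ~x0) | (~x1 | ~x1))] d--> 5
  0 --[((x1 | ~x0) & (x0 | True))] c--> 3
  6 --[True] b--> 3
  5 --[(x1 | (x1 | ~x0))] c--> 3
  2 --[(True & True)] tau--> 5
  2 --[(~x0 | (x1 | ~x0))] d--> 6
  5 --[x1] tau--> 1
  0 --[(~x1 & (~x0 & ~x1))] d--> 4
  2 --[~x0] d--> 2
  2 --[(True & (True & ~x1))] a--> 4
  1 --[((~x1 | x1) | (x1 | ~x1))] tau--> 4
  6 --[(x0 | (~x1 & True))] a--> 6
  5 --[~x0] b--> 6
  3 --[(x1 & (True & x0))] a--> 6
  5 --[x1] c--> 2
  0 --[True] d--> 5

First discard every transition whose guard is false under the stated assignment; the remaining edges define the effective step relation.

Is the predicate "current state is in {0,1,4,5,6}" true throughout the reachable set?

Answer: INVARIANT HOLDS

Analysis:
Inv-set: {0,1,4,5,6}
R = {0,5}
  0: safe
  5: safe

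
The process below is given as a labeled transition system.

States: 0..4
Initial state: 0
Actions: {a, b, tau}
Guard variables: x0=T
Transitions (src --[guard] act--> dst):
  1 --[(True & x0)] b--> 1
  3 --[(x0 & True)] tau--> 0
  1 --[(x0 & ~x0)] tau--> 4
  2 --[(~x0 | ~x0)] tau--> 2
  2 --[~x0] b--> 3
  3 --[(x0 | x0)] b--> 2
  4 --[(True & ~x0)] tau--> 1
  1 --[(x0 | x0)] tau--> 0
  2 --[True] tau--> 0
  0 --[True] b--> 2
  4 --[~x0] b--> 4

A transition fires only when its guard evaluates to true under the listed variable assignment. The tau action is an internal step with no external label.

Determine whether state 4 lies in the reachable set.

6 transition(s) survive guard evaluation.
Layer 0: {0}
Layer 1: {2}  total {0,2}
Reach set: {0,2}

Answer: UNREACHABLE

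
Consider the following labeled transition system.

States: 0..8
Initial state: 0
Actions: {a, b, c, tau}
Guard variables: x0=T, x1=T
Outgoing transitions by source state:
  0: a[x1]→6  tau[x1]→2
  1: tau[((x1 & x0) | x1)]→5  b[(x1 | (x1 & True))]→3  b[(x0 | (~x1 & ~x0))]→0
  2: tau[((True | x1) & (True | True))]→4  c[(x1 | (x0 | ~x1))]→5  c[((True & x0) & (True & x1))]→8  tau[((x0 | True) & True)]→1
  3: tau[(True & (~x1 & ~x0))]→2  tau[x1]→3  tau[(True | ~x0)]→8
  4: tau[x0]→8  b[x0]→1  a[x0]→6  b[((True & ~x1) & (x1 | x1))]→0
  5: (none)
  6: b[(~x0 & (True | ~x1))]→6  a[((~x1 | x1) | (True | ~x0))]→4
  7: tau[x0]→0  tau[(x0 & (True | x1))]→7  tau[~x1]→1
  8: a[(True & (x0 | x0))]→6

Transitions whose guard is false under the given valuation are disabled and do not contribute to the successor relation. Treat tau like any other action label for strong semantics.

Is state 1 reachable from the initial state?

Answer: REACHABLE

Analysis:
18 transition(s) survive guard evaluation.
depth 0: {0}
depth 1: {2,6}  total {0,2,6}
depth 2: {1,4,5,8}  total {0,1,2,4,5,6,8}
depth 3: {3}  total {0,1,2,3,4,5,6,8}
Reach set: {0,1,2,3,4,5,6,8}
witness 1: tau·tau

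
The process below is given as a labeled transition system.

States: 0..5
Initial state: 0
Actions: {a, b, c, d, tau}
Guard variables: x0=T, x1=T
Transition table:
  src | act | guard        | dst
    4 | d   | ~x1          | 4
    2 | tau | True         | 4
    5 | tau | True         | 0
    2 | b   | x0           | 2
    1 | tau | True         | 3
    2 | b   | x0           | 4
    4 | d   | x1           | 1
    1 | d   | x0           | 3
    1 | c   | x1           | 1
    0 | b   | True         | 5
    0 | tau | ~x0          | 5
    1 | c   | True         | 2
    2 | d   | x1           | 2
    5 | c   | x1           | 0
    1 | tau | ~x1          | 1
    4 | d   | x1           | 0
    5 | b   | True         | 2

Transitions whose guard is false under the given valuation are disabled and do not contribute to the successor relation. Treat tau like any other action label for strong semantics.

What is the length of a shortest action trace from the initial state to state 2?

Breadth-first toward 2:
  Layer 0: {0}
  Layer 1: {5}
  Layer 2: {2}
depth(2)=2, e.g. b·b

Answer: 2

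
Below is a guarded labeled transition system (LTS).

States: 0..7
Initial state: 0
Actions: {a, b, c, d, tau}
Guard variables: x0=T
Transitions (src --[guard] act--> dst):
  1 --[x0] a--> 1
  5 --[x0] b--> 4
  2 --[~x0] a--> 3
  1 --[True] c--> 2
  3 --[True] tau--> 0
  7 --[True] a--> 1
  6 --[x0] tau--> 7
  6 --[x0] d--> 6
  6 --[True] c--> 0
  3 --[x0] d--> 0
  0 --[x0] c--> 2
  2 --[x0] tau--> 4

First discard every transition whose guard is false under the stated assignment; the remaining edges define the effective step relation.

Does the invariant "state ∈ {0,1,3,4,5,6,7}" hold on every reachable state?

Allowed set {0,1,3,4,5,6,7}
R = {0,2,4}
  0: ok
  2: outside
  4: ok
counterexample path to 2: c

Answer: INVARIANT VIOLATED at state 2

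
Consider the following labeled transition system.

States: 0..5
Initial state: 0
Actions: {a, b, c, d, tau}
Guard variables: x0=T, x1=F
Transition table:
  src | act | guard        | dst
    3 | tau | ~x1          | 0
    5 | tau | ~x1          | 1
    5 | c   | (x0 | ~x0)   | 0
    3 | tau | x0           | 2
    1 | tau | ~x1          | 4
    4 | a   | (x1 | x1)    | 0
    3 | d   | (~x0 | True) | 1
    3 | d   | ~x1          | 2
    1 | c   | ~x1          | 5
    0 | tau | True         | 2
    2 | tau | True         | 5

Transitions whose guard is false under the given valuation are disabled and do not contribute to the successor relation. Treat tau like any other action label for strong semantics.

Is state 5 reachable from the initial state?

Answer: REACHABLE

Working:
Guard filter leaves 10 enabled edge(s).
Layer 0: {0}
Layer 1: {2}  total {0,2}
Layer 2: {5}  total {0,2,5}
Layer 3: {1}  total {0,1,2,5}
Layer 4: {4}  total {0,1,2,4,5}
Reach set: {0,1,2,4,5}
trace reaching 5: tau·tau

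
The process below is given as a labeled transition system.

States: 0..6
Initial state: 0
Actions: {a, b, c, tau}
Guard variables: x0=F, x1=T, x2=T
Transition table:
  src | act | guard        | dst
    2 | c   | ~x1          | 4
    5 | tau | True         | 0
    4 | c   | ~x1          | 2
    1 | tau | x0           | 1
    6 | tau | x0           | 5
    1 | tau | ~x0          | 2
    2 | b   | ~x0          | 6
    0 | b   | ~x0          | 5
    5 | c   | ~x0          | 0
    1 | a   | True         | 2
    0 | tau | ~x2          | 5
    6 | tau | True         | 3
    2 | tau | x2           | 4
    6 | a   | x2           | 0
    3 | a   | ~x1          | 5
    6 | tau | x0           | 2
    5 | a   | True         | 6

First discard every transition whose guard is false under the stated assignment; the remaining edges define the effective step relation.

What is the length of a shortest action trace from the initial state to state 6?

Breadth-first toward 6:
  Layer 0: {0}
  Layer 1: {5}
  Layer 2: {6}
first hit 6 at d=2 via b·a

Answer: 2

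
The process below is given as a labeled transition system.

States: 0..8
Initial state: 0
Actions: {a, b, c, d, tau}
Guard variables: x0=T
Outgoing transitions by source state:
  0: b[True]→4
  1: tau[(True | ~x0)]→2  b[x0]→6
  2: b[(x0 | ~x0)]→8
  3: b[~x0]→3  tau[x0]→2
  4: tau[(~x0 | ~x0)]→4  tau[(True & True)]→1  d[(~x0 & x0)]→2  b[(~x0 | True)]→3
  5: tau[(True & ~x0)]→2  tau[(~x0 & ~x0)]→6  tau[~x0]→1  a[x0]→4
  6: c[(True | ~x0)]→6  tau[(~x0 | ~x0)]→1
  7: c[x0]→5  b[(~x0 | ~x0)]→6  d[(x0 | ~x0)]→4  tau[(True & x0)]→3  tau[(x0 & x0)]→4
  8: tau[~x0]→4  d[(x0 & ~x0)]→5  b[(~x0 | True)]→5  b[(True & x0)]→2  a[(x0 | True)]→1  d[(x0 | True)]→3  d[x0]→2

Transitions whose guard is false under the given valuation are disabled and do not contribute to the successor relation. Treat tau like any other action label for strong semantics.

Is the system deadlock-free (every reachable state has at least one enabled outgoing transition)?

R = {0,1,2,3,4,5,6,8}
  0: b→4  [1 out]
  1: b→6  tau→2  [2 out]
  2: b→8  [1 out]
  3: tau→2  [1 out]
  4: b→3  tau→1  [2 out]
  5: a→4  [1 out]
  6: c→6  [1 out]
  8: a→1  b→2  b→5  d→2  d→3  [5 out]

Answer: DEADLOCK-FREE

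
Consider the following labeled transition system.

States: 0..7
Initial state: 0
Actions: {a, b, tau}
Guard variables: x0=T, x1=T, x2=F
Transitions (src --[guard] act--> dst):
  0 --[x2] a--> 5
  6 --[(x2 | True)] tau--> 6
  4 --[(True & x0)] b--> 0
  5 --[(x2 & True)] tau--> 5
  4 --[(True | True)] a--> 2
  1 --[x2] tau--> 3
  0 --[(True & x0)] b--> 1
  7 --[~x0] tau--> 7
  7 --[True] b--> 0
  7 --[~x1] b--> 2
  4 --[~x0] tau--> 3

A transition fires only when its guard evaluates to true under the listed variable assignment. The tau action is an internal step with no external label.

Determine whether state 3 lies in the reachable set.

Answer: UNREACHABLE

Analysis:
After dropping false guards: 5 live edges.
depth 0: {0}
depth 1: {1}  total {0,1}
Reach set: {0,1}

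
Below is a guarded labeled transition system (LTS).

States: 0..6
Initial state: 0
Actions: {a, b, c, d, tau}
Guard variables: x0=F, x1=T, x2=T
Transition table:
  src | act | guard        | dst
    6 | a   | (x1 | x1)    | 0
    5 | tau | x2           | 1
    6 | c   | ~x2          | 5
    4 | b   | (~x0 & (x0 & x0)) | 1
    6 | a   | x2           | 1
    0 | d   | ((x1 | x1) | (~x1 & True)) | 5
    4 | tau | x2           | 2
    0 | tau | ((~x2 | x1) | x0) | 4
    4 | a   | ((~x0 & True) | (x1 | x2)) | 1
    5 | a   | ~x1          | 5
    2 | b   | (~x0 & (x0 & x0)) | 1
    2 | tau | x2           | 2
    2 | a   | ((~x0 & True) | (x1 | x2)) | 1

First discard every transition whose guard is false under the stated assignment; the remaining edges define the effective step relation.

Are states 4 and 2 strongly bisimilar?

Answer: BISIMILAR

Working:
Bisimulation quotient by refinement:
  π0 = {{0,1,2,3,4,5,6}}
  π1 = {{0},{1,3},{2,4},{5},{6}}
stable after 2 split(s): 5 block(s)
4∈{2,4}, 2∈{2,4}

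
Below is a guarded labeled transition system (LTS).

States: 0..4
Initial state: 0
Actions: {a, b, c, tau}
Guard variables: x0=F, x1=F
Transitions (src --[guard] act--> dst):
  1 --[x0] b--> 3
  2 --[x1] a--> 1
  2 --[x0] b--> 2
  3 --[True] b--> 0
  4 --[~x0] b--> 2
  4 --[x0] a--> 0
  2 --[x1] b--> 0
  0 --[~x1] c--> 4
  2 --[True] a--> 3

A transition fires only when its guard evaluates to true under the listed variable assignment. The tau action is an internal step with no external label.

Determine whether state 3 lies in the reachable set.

Answer: REACHABLE

Working:
4 transition(s) survive guard evaluation.
Layer 0: {0}
Layer 1: {4}  now seen {0,4}
Layer 2: {2}  now seen {0,2,4}
Layer 3: {3}  now seen {0,2,3,4}
R = {0,2,3,4}
Path to 3: c·b·a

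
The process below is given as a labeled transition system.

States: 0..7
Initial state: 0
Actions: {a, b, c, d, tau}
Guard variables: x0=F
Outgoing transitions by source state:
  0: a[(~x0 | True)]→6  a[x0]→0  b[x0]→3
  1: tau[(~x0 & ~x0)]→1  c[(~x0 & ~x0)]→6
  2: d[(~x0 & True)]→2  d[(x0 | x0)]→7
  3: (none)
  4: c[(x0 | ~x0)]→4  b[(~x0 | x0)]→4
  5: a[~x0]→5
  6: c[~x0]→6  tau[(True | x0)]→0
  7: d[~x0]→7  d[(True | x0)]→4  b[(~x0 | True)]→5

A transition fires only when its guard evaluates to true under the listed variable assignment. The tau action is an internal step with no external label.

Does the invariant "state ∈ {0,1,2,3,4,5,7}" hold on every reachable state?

Answer: INVARIANT VIOLATED at state 6

Trace:
Inv-set: {0,1,2,3,4,5,7}
Reach set: {0,6}
  0: safe
  6: VIOLATES
counterexample path to 6: a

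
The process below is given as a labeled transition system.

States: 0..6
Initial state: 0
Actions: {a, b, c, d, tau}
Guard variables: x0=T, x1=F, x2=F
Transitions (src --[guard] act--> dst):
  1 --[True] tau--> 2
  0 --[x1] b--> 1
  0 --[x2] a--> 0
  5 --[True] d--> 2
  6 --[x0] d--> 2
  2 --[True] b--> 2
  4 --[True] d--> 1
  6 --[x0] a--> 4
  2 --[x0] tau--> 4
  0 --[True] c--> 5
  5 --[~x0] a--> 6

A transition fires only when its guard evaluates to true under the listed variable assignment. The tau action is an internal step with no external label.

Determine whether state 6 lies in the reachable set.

Answer: UNREACHABLE

Analysis:
After dropping false guards: 8 live edges.
Layer 0: {0}
Layer 1: {5}  total {0,5}
Layer 2: {2}  total {0,2,5}
Layer 3: {4}  total {0,2,4,5}
Layer 4: {1}  total {0,1,2,4,5}
R = {0,1,2,4,5}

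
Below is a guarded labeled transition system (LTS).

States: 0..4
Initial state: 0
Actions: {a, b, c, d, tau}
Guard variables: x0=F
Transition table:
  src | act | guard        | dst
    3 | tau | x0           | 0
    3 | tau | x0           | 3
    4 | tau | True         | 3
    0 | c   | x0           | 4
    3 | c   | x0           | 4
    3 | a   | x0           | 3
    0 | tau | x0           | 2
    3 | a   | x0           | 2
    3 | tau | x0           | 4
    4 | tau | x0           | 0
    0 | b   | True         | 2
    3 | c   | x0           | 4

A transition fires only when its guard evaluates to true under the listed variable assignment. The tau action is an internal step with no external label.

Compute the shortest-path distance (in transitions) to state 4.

Answer: UNREACHABLE

Analysis:
Breadth-first toward 4:
  depth 0: {0}
  depth 1: {2}
4 never appears.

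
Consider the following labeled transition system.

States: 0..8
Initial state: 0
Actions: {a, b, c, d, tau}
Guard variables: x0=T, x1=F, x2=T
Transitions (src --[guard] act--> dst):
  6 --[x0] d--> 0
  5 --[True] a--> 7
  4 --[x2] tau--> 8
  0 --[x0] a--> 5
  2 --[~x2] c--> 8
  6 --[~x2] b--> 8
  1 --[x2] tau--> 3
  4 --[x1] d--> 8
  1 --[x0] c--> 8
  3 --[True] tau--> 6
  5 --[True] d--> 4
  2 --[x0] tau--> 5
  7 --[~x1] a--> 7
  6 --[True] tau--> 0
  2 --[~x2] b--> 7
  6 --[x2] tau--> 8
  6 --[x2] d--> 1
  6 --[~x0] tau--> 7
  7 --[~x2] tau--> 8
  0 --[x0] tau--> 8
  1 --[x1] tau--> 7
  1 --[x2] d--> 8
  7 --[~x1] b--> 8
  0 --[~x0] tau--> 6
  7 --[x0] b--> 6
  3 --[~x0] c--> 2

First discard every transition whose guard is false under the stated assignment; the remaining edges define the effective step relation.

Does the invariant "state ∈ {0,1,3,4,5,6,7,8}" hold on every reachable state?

Allowed set {0,1,3,4,5,6,7,8}
Reachable = {0,1,3,4,5,6,7,8}
  0: ✓
  1: ✓
  3: ✓
  4: ✓
  5: ✓
  6: ✓
  7: ✓
  8: ✓

Answer: INVARIANT HOLDS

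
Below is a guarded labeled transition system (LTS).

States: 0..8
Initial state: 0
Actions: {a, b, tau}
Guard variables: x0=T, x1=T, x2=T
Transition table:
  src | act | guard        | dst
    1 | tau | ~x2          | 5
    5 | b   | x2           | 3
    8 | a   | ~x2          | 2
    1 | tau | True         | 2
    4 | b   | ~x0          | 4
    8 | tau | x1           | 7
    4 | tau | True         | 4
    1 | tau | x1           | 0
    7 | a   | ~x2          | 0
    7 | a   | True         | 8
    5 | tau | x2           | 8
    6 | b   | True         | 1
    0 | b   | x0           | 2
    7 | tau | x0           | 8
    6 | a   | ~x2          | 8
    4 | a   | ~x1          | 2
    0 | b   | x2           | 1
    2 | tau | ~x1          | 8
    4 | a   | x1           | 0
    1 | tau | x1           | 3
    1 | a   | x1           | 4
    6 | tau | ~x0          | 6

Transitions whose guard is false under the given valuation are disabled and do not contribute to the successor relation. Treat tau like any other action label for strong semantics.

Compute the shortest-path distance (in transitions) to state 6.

Breadth-first toward 6:
  Layer 0: {0}
  Layer 1: {1,2}
  Layer 2: {3,4}
6 never appears.

Answer: UNREACHABLE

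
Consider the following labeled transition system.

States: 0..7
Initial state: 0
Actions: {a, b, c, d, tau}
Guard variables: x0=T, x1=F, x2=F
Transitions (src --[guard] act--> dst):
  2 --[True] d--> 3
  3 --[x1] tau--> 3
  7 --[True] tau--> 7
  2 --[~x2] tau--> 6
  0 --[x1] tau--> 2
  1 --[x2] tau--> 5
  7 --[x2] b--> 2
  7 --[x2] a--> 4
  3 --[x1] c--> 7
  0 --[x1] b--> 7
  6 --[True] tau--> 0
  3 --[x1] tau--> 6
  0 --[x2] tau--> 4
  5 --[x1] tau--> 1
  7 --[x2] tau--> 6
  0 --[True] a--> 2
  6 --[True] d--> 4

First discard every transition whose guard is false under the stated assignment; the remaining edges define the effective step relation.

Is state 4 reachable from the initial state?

After dropping false guards: 6 live edges.
L0 = {0}
L1 = {2}  now seen {0,2}
L2 = {3,6}  now seen {0,2,3,6}
L3 = {4}  now seen {0,2,3,4,6}
Reachable = {0,2,3,4,6}
witness 4: a·tau·d

Answer: REACHABLE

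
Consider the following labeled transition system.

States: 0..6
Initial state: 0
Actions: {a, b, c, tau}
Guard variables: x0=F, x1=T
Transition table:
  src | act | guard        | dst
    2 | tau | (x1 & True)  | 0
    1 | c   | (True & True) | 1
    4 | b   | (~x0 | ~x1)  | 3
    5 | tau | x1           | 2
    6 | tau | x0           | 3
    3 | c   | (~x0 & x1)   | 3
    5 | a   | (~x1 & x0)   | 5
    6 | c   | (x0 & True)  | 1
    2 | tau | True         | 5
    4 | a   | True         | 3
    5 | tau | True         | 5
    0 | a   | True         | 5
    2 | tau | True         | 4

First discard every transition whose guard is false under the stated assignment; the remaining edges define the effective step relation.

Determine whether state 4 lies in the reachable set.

Answer: REACHABLE

Working:
10 transition(s) survive guard evaluation.
depth 0: {0}
depth 1: {5}  total {0,5}
depth 2: {2}  total {0,2,5}
depth 3: {4}  total {0,2,4,5}
depth 4: {3}  total {0,2,3,4,5}
Reach set: {0,2,3,4,5}
trace reaching 4: a·tau·tau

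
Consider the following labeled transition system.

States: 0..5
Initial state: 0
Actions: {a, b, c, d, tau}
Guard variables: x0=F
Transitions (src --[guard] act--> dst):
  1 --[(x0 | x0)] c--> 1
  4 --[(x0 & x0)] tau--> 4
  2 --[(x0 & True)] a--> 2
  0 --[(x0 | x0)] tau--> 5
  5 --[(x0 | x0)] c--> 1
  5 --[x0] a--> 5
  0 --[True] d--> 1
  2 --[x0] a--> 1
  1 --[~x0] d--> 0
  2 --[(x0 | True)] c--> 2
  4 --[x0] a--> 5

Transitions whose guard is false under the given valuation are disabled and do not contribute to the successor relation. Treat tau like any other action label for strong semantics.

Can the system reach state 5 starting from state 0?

Guard filter leaves 3 enabled edge(s).
Layer 0: {0}
Layer 1: {1}  cumulative {0,1}
R = {0,1}

Answer: UNREACHABLE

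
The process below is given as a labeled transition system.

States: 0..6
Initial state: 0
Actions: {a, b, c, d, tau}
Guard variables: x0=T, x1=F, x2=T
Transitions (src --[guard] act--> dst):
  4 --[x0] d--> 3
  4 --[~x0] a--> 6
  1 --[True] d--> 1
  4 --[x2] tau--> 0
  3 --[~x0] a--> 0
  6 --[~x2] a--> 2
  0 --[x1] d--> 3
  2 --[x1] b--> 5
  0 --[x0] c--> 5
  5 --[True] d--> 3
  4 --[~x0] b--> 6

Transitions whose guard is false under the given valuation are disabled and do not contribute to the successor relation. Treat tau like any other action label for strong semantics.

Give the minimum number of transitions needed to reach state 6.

Answer: UNREACHABLE

Trace:
Layered search for 6:
  Layer 0: {0}
  Layer 1: {5}
  Layer 2: {3}
6 never appears.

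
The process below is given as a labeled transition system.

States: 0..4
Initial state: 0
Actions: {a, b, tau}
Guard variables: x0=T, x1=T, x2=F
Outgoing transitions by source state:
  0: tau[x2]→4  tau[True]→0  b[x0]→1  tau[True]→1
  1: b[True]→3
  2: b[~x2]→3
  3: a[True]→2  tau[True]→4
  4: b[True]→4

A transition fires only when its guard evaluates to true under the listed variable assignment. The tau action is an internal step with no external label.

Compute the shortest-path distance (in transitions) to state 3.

BFS to 3:
  depth 0: {0}
  depth 1: {1}
  depth 2: {3}
3 enters at depth 2; path b·b

Answer: 2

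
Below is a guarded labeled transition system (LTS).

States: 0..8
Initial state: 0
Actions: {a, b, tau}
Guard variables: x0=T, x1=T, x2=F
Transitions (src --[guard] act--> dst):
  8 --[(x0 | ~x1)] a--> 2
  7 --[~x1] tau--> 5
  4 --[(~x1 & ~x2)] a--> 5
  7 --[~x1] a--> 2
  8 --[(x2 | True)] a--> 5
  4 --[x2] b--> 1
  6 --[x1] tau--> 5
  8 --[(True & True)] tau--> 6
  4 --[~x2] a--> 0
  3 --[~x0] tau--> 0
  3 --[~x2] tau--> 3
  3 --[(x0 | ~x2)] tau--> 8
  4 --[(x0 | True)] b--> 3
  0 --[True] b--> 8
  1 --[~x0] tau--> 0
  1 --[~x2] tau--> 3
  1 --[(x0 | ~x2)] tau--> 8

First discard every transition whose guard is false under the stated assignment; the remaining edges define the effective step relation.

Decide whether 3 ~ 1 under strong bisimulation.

Answer: BISIMILAR

Trace:
Bisimulation quotient by refinement:
  P[0] = {{0,1,2,3,4,5,6,7,8}}
  P[1] = {{0},{1,3,6},{2,5,7},{4},{8}}
  P[2] = {{0},{1,3},{2,5,7},{4},{6},{8}}
6 equivalence class(es) (converged in 3)
3∈{1,3}, 1∈{1,3}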